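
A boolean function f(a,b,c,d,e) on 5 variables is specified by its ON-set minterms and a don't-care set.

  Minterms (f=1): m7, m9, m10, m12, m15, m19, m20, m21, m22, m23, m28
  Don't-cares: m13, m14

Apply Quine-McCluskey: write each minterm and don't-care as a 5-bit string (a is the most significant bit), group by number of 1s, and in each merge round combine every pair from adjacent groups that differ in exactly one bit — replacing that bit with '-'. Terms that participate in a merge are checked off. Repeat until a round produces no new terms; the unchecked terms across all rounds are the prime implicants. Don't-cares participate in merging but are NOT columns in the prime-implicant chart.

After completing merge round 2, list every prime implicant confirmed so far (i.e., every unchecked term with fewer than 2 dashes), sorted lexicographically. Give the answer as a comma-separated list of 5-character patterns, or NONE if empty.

-0111, -1100, 0-111, 01-01, 01-10, 1-100, 10-11

[col 0] 00111*, 01001*, 01010*, 01100*, 01101*, 01110*, 01111*, 10011*, 10100*, 10101*, 10110*, 10111*, 11100*
[col 1] -0111, -1100, 0-111, 01-01, 01-10, 011-0*, 011-1*, 0110-*, 0111-*, 1-100, 10-11, 101-0*, 101-1*, 1010-*, 1011-*
[col 2] 011--, 101--
Prime implicants: -0111, -1100, 0-111, 01-01, 01-10, 011--, 1-100, 10-11, 101--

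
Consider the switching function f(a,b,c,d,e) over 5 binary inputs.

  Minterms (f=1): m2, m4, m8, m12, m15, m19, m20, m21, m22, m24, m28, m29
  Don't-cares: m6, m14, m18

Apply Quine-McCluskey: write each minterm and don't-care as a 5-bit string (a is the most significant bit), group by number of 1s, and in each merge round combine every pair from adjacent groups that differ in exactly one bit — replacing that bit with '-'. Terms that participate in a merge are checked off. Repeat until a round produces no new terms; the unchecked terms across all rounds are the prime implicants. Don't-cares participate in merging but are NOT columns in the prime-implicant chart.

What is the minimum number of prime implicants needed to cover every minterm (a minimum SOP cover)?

6

[col 0] 00010*, 00100*, 00110*, 01000*, 01100*, 01110*, 01111*, 10010*, 10011*, 10100*, 10101*, 10110*, 11000*, 11100*, 11101*
[col 1] -0010*, -0100*, -0110*, -1000*, -1100*, 0-100*, 0-110*, 00-10*, 001-0*, 01-00*, 011-0*, 0111-, 1-100*, 1-101*, 10-10*, 1001-, 101-0*, 1010-*, 11-00*, 1110-*
[col 2] --100, -0-10, -01-0, -1-00, 0-1-0, 1-10-
Prime implicants: --100, -0-10, -01-0, -1-00, 0-1-0, 0111-, 1-10-, 1001-
PI chart (minterm → PIs covering it):
  2 | -0-10  (sole → essential)
  4 | --100,-01-0,0-1-0
  8 | -1-00  (sole → essential)
  12 | --100,-1-00,0-1-0
  15 | 0111-  (sole → essential)
  19 | 1001-  (sole → essential)
  20 | --100,-01-0,1-10-
  21 | 1-10-  (sole → essential)
  22 | -0-10,-01-0
  24 | -1-00  (sole → essential)
  28 | --100,-1-00,1-10-
  29 | 1-10-  (sole → essential)
Essential prime implicants: -0-10, -1-00, 0111-, 1-10-, 1001-
Petrick residual → --100
Minimum SOP uses 6 PIs: cd'e' + b'de' + bd'e' + a'bcd + acd' + ab'c'd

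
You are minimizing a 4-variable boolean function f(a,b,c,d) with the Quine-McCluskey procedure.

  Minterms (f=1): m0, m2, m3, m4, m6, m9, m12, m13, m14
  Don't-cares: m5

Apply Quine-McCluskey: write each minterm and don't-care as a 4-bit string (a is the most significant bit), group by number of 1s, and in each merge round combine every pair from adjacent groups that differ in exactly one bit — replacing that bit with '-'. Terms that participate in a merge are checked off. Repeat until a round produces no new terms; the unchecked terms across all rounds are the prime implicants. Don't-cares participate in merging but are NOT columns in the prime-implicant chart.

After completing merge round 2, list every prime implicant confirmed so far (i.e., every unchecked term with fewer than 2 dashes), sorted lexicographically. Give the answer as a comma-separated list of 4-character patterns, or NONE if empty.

001-, 1-01

[col 0] 0000*, 0010*, 0011*, 0100*, 0101*, 0110*, 1001*, 1100*, 1101*, 1110*
[col 1] -100*, -101*, -110*, 0-00*, 0-10*, 00-0*, 001-, 01-0*, 010-*, 1-01, 11-0*, 110-*
[col 2] -1-0, -10-, 0--0
Prime implicants: -1-0, -10-, 0--0, 001-, 1-01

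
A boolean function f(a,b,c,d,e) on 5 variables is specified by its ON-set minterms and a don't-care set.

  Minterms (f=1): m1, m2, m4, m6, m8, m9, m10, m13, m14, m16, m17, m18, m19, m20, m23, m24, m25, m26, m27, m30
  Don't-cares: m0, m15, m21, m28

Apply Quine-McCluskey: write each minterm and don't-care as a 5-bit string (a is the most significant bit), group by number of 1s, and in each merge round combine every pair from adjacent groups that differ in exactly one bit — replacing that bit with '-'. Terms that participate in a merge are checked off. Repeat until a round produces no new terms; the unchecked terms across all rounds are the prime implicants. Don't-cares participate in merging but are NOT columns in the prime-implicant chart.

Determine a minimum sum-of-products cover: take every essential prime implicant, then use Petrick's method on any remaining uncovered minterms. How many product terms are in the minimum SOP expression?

7

size-2^0 implicants → 00000(✓)  00001(✓)  00010(✓)  00100(✓)  00110(✓)  01000(✓)  01001(✓)  01010(✓)  01101(✓)  01110(✓)  01111(✓)  10000(✓)  10001(✓)  10010(✓)  10011(✓)  10100(✓)  10101(✓)  10111(✓)  11000(✓)  11001(✓)  11010(✓)  11011(✓)  11100(✓)  11110(✓)
size-2^1 implicants → -0000(✓)  -0001(✓)  -0010(✓)  -0100(✓)  -1000(✓)  -1001(✓)  -1010(✓)  -1110(✓)  0-000(✓)  0-001(✓)  0-010(✓)  0-110(✓)  00-00(✓)  00-10(✓)  000-0(✓)  0000-(✓)  001-0(✓)  01-01  01-10(✓)  010-0(✓)  0100-(✓)  011-1  0111-  1-000(✓)  1-001(✓)  1-010(✓)  1-011(✓)  1-100(✓)  10-00(✓)  10-01(✓)  10-11(✓)  100-0(✓)  100-1(✓)  1000-(✓)  1001-(✓)  101-1(✓)  1010-(✓)  11-00(✓)  11-10(✓)  110-0(✓)  110-1(✓)  1100-(✓)  1101-(✓)  111-0(✓)
size-2^2 implicants → --000(✓)  --001(✓)  --010(✓)  -0-00  -00-0(✓)  -000-(✓)  -1-10  -10-0(✓)  -100-(✓)  0--10  0-0-0(✓)  0-00-(✓)  00--0  1--00  1-0-0(✓)  1-0-1(✓)  1-00-(✓)  1-01-(✓)  10--1  10-0-  100--(✓)  11--0  110--(✓)
size-2^3 implicants → --0-0  --00-  1-0--
Unchecked terms (primes): --0-0, --00-, -0-00, -1-10, 0--10, 00--0, 01-01, 011-1, 0111-, 1--00, 1-0--, 10--1, 10-0-, 11--0
Minterm coverage:
  m1 ⊆ --00- [E]
  m2 ⊆ --0-0,0--10,00--0
  m4 ⊆ -0-00,00--0
  m6 ⊆ 0--10,00--0
  m8 ⊆ --0-0,--00-
  m9 ⊆ --00-,01-01
  m10 ⊆ --0-0,-1-10,0--10
  m13 ⊆ 01-01,011-1
  m14 ⊆ -1-10,0--10,0111-
  m16 ⊆ --0-0,--00-,-0-00,1--00,1-0--,10-0-
  m17 ⊆ --00-,1-0--,10--1,10-0-
  m18 ⊆ --0-0,1-0--
  m19 ⊆ 1-0--,10--1
  m20 ⊆ -0-00,1--00,10-0-
  m23 ⊆ 10--1 [E]
  m24 ⊆ --0-0,--00-,1--00,1-0--,11--0
  m25 ⊆ --00-,1-0--
  m26 ⊆ --0-0,-1-10,1-0--,11--0
  m27 ⊆ 1-0-- [E]
  m30 ⊆ -1-10,11--0
E = {--00-, 1-0--, 10--1}
Petrick residual → -0-00, -1-10, 0--10, 01-01
Cover = c'd' + b'd'e' + bde' + a'de' + a'bd'e + ac' + ab'e  |cover|=7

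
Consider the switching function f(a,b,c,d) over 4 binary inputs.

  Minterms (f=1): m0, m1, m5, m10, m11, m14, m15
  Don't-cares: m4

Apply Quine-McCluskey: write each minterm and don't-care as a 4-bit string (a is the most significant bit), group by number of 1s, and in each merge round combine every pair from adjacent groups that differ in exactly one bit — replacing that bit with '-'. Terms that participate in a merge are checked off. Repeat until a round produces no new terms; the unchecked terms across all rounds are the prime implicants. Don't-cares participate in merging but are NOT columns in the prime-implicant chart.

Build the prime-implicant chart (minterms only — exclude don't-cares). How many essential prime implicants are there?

2

size-2^0 implicants → 0000(✓)  0001(✓)  0100(✓)  0101(✓)  1010(✓)  1011(✓)  1110(✓)  1111(✓)
size-2^1 implicants → 0-00(✓)  0-01(✓)  000-(✓)  010-(✓)  1-10(✓)  1-11(✓)  101-(✓)  111-(✓)
size-2^2 implicants → 0-0-  1-1-
Unchecked terms (primes): 0-0-, 1-1-
Minterm coverage:
  m0 ⊆ 0-0- [E]
  m1 ⊆ 0-0- [E]
  m5 ⊆ 0-0- [E]
  m10 ⊆ 1-1- [E]
  m11 ⊆ 1-1- [E]
  m14 ⊆ 1-1- [E]
  m15 ⊆ 1-1- [E]
E = {0-0-, 1-1-}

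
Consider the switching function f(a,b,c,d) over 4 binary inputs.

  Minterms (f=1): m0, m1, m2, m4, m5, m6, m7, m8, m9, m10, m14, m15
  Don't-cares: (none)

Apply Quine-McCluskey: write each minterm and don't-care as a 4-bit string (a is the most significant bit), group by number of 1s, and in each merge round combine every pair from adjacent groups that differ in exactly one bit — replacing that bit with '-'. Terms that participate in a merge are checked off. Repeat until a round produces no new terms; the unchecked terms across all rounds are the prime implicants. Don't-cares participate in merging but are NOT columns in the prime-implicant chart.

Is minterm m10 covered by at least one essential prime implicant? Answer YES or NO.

[col 0] 0000*, 0001*, 0010*, 0100*, 0101*, 0110*, 0111*, 1000*, 1001*, 1010*, 1110*, 1111*
[col 1] -000*, -001*, -010*, -110*, -111*, 0-00*, 0-01*, 0-10*, 00-0*, 000-*, 01-0*, 01-1*, 010-*, 011-*, 1-10*, 10-0*, 100-*, 111-*
[col 2] --10, -0-0, -00-, -11-, 0--0, 0-0-, 01--
Prime implicants: --10, -0-0, -00-, -11-, 0--0, 0-0-, 01--
PI chart (minterm → PIs covering it):
  0 | -0-0,-00-,0--0,0-0-
  1 | -00-,0-0-
  2 | --10,-0-0,0--0
  4 | 0--0,0-0-,01--
  5 | 0-0-,01--
  6 | --10,-11-,0--0,01--
  7 | -11-,01--
  8 | -0-0,-00-
  9 | -00-  (sole → essential)
  10 | --10,-0-0
  14 | --10,-11-
  15 | -11-  (sole → essential)
Essential prime implicants: -00-, -11-

NO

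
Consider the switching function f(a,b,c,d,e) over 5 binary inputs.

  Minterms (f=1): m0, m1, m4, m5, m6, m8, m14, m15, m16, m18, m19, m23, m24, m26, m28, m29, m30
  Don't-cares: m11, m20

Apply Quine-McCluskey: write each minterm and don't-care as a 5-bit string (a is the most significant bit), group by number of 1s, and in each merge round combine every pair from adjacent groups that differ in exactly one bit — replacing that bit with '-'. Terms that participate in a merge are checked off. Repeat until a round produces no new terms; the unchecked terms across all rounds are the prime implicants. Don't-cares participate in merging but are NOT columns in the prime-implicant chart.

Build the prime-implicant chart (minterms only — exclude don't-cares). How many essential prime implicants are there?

Round 0: 00000✓ 00001✓ 00100✓ 00101✓ 00110✓ 01000✓ 01011✓ 01110✓ 01111✓ 10000✓ 10010✓ 10011✓ 10100✓ 10111✓ 11000✓ 11010✓ 11100✓ 11101✓ 11110✓
Round 1: -0000✓ -0100✓ -1000✓ -1110 0-000✓ 0-110 00-00✓ 00-01✓ 0000-✓ 001-0 0010-✓ 01-11 0111- 1-000✓ 1-010✓ 1-100✓ 10-00✓ 10-11 100-0✓ 1001- 11-00✓ 11-10✓ 110-0✓ 111-0✓ 1110-
Round 2: --000 -0-00 00-0- 1--00 1-0-0 11--0
PIs = {--000, -0-00, -1110, 0-110, 00-0-, 001-0, 01-11, 0111-, 1--00, 1-0-0, 10-11, 1001-, 11--0, 1110-}
Coverage chart:
  m0: --000,-0-00,00-0-
  m1: 00-0- ←essential
  m4: -0-00,00-0-,001-0
  m5: 00-0- ←essential
  m6: 0-110,001-0
  m8: --000 ←essential
  m14: -1110,0-110,0111-
  m15: 01-11,0111-
  m16: --000,-0-00,1--00,1-0-0
  m18: 1-0-0,1001-
  m19: 10-11,1001-
  m23: 10-11 ←essential
  m24: --000,1--00,1-0-0,11--0
  m26: 1-0-0,11--0
  m28: 1--00,11--0,1110-
  m29: 1110- ←essential
  m30: -1110,11--0
Essential: --000, 00-0-, 10-11, 1110-

4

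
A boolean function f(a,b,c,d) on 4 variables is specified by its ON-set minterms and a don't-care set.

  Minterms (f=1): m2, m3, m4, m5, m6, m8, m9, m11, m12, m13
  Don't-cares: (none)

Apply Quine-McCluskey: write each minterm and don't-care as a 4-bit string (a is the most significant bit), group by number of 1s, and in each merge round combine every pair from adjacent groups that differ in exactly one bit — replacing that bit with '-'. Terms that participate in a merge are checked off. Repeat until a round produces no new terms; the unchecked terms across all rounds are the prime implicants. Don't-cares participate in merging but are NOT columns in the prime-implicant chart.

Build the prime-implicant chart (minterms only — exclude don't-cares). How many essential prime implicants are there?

2

Round 0: 0010✓ 0011✓ 0100✓ 0101✓ 0110✓ 1000✓ 1001✓ 1011✓ 1100✓ 1101✓
Round 1: -011 -100✓ -101✓ 0-10 001- 01-0 010-✓ 1-00✓ 1-01✓ 10-1 100-✓ 110-✓
Round 2: -10- 1-0-
PIs = {-011, -10-, 0-10, 001-, 01-0, 1-0-, 10-1}
Coverage chart:
  m2: 0-10,001-
  m3: -011,001-
  m4: -10-,01-0
  m5: -10- ←essential
  m6: 0-10,01-0
  m8: 1-0- ←essential
  m9: 1-0-,10-1
  m11: -011,10-1
  m12: -10-,1-0-
  m13: -10-,1-0-
Essential: -10-, 1-0-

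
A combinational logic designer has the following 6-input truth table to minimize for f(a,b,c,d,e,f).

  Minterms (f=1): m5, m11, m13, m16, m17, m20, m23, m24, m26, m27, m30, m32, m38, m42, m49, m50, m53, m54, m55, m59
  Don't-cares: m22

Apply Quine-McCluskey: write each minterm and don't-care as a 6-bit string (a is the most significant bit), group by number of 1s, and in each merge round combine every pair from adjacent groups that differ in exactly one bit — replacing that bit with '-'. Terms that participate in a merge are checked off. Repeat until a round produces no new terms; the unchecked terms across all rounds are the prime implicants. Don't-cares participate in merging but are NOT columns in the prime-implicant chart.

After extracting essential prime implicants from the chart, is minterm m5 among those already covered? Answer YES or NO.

[col 0] 000101*, 001011*, 001101*, 010000*, 010001*, 010100*, 010110*, 010111*, 011000*, 011010*, 011011*, 011110*, 100000, 100110*, 101010, 110001*, 110010*, 110101*, 110110*, 110111*, 111011*
[col 1] -10001, -10110*, -10111*, -11011, 0-1011, 00-101, 01-000, 01-110, 010-00, 01000-, 0101-0, 01011-*, 011-10, 0110-0, 01101-, 1-0110, 110-01, 110-10, 1101-1, 11011-*
[col 2] -1011-
Prime implicants: -10001, -1011-, -11011, 0-1011, 00-101, 01-000, 01-110, 010-00, 01000-, 0101-0, 011-10, 0110-0, 01101-, 1-0110, 100000, 101010, 110-01, 110-10, 1101-1
PI chart (minterm → PIs covering it):
  5 | 00-101  (sole → essential)
  11 | 0-1011  (sole → essential)
  13 | 00-101  (sole → essential)
  16 | 01-000,010-00,01000-
  17 | -10001,01000-
  20 | 010-00,0101-0
  23 | -1011-  (sole → essential)
  24 | 01-000,0110-0
  26 | 011-10,0110-0,01101-
  27 | -11011,0-1011,01101-
  30 | 01-110,011-10
  32 | 100000  (sole → essential)
  38 | 1-0110  (sole → essential)
  42 | 101010  (sole → essential)
  49 | -10001,110-01
  50 | 110-10  (sole → essential)
  53 | 110-01,1101-1
  54 | -1011-,1-0110,110-10
  55 | -1011-,1101-1
  59 | -11011  (sole → essential)
Essential prime implicants: -1011-, -11011, 0-1011, 00-101, 1-0110, 100000, 101010, 110-10

YES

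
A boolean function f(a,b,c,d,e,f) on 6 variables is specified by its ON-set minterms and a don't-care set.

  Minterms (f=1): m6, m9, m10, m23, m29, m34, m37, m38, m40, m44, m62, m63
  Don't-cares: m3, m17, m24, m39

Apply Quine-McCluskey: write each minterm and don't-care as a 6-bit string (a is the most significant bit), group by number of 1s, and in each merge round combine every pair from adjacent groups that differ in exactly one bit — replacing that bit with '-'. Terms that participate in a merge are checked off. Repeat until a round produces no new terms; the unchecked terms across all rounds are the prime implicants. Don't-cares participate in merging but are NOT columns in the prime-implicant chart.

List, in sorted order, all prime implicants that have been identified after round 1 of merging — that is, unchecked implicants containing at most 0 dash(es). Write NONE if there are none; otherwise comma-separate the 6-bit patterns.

size-2^0 implicants → 000011  000110(✓)  001001  001010  010001  010111  011000  011101  100010(✓)  100101(✓)  100110(✓)  100111(✓)  101000(✓)  101100(✓)  111110(✓)  111111(✓)
size-2^1 implicants → -00110  100-10  1001-1  10011-  101-00  11111-
Unchecked terms (primes): -00110, 000011, 001001, 001010, 010001, 010111, 011000, 011101, 100-10, 1001-1, 10011-, 101-00, 11111-

000011, 001001, 001010, 010001, 010111, 011000, 011101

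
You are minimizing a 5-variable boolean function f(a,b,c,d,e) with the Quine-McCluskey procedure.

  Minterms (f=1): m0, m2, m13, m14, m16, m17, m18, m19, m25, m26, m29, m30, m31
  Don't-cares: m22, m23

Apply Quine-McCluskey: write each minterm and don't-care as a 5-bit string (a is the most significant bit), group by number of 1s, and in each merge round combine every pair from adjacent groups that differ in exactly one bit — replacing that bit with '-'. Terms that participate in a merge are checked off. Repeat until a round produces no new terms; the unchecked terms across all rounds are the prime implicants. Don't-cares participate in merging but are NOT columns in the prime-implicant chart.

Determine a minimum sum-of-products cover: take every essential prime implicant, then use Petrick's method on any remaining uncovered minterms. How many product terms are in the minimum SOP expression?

7

Round 0: 00000✓ 00010✓ 01101✓ 01110✓ 10000✓ 10001✓ 10010✓ 10011✓ 10110✓ 10111✓ 11001✓ 11010✓ 11101✓ 11110✓ 11111✓
Round 1: -0000✓ -0010✓ -1101 -1110 000-0✓ 1-001 1-010✓ 1-110✓ 1-111✓ 10-10✓ 10-11✓ 100-0✓ 100-1✓ 1000-✓ 1001-✓ 1011-✓ 11-01 11-10✓ 111-1 1111-✓
Round 2: -00-0 1--10 1-11- 10-1- 100--
PIs = {-00-0, -1101, -1110, 1--10, 1-001, 1-11-, 10-1-, 100--, 11-01, 111-1}
Coverage chart:
  m0: -00-0 ←essential
  m2: -00-0 ←essential
  m13: -1101 ←essential
  m14: -1110 ←essential
  m16: -00-0,100--
  m17: 1-001,100--
  m18: -00-0,1--10,10-1-,100--
  m19: 10-1-,100--
  m25: 1-001,11-01
  m26: 1--10 ←essential
  m29: -1101,11-01,111-1
  m30: -1110,1--10,1-11-
  m31: 1-11-,111-1
Essential: -00-0, -1101, -1110, 1--10
Petrick residual → 1-001, 1-11-, 10-1-
Min cover (7 terms): b'c'e' + bcd'e + bcde' + ade' + ac'd'e + acd + ab'd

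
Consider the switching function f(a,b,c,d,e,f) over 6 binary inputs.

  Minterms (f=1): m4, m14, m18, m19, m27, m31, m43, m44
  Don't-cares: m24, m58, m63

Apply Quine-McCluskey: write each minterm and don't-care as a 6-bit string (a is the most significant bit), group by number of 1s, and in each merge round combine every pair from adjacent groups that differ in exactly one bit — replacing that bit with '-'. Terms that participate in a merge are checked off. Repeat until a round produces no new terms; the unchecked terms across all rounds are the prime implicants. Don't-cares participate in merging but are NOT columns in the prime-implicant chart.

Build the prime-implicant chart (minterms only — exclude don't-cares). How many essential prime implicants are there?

[col 0] 000100, 001110, 010010*, 010011*, 011000, 011011*, 011111*, 101011, 101100, 111010, 111111*
[col 1] -11111, 01-011, 01001-, 011-11
Prime implicants: -11111, 000100, 001110, 01-011, 01001-, 011-11, 011000, 101011, 101100, 111010
PI chart (minterm → PIs covering it):
  4 | 000100  (sole → essential)
  14 | 001110  (sole → essential)
  18 | 01001-  (sole → essential)
  19 | 01-011,01001-
  27 | 01-011,011-11
  31 | -11111,011-11
  43 | 101011  (sole → essential)
  44 | 101100  (sole → essential)
Essential prime implicants: 000100, 001110, 01001-, 101011, 101100

5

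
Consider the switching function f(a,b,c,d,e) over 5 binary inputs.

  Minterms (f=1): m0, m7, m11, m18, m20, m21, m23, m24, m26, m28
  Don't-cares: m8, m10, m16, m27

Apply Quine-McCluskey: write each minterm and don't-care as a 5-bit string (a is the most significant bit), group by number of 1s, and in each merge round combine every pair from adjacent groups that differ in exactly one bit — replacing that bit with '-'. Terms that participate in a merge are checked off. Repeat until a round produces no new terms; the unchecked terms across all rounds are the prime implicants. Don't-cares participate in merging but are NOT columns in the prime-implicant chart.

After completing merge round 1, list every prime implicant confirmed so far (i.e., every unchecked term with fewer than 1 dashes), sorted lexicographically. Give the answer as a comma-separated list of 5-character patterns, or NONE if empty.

NONE

Round 0: 00000✓ 00111✓ 01000✓ 01010✓ 01011✓ 10000✓ 10010✓ 10100✓ 10101✓ 10111✓ 11000✓ 11010✓ 11011✓ 11100✓
Round 1: -0000✓ -0111 -1000✓ -1010✓ -1011✓ 0-000✓ 010-0✓ 0101-✓ 1-000✓ 1-010✓ 1-100✓ 10-00✓ 100-0✓ 101-1 1010- 11-00✓ 110-0✓ 1101-✓
Round 2: --000 -10-0 -101- 1--00 1-0-0
PIs = {--000, -0111, -10-0, -101-, 1--00, 1-0-0, 101-1, 1010-}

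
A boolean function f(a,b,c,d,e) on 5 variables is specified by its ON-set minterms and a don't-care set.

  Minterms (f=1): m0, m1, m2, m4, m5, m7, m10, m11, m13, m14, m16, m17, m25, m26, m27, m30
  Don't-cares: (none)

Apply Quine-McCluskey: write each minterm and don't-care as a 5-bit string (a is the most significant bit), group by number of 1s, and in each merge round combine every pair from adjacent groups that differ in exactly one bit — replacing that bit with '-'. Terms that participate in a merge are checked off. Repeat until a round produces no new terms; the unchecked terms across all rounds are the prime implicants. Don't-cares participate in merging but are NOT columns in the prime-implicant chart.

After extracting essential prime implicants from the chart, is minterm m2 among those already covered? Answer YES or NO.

NO

Round 0: 00000✓ 00001✓ 00010✓ 00100✓ 00101✓ 00111✓ 01010✓ 01011✓ 01101✓ 01110✓ 10000✓ 10001✓ 11001✓ 11010✓ 11011✓ 11110✓
Round 1: -0000✓ -0001✓ -1010✓ -1011✓ -1110✓ 0-010 0-101 00-00✓ 00-01✓ 000-0 0000-✓ 001-1 0010-✓ 01-10✓ 0101-✓ 1-001 1000-✓ 11-10✓ 110-1 1101-✓
Round 2: -000- -1-10 -101- 00-0-
PIs = {-000-, -1-10, -101-, 0-010, 0-101, 00-0-, 000-0, 001-1, 1-001, 110-1}
Coverage chart:
  m0: -000-,00-0-,000-0
  m1: -000-,00-0-
  m2: 0-010,000-0
  m4: 00-0- ←essential
  m5: 0-101,00-0-,001-1
  m7: 001-1 ←essential
  m10: -1-10,-101-,0-010
  m11: -101- ←essential
  m13: 0-101 ←essential
  m14: -1-10 ←essential
  m16: -000- ←essential
  m17: -000-,1-001
  m25: 1-001,110-1
  m26: -1-10,-101-
  m27: -101-,110-1
  m30: -1-10 ←essential
Essential: -000-, -1-10, -101-, 0-101, 00-0-, 001-1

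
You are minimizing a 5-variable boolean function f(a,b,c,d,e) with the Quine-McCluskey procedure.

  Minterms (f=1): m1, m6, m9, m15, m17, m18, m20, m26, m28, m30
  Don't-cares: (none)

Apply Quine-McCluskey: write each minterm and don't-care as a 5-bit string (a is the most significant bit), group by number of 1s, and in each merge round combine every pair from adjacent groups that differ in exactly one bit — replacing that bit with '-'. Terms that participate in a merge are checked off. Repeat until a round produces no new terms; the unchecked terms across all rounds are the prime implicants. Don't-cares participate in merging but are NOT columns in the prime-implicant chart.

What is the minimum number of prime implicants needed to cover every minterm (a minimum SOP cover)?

[col 0] 00001*, 00110, 01001*, 01111, 10001*, 10010*, 10100*, 11010*, 11100*, 11110*
[col 1] -0001, 0-001, 1-010, 1-100, 11-10, 111-0
Prime implicants: -0001, 0-001, 00110, 01111, 1-010, 1-100, 11-10, 111-0
PI chart (minterm → PIs covering it):
  1 | -0001,0-001
  6 | 00110  (sole → essential)
  9 | 0-001  (sole → essential)
  15 | 01111  (sole → essential)
  17 | -0001  (sole → essential)
  18 | 1-010  (sole → essential)
  20 | 1-100  (sole → essential)
  26 | 1-010,11-10
  28 | 1-100,111-0
  30 | 11-10,111-0
Essential prime implicants: -0001, 0-001, 00110, 01111, 1-010, 1-100
Petrick residual → 11-10
Minimum SOP uses 7 PIs: b'c'd'e + a'c'd'e + a'b'cde' + a'bcde + ac'de' + acd'e' + abde'

7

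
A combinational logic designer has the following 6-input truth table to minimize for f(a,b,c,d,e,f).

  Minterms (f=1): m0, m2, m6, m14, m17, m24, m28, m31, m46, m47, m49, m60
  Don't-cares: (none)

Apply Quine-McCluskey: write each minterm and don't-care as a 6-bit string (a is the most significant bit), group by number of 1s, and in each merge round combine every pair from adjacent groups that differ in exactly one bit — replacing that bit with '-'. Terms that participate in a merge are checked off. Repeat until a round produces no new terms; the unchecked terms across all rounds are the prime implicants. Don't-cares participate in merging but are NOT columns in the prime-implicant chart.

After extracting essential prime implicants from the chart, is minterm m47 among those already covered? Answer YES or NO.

Round 0: 000000✓ 000010✓ 000110✓ 001110✓ 010001✓ 011000✓ 011100✓ 011111 101110✓ 101111✓ 110001✓ 111100✓
Round 1: -01110 -10001 -11100 00-110 000-10 0000-0 011-00 10111-
PIs = {-01110, -10001, -11100, 00-110, 000-10, 0000-0, 011-00, 011111, 10111-}
Coverage chart:
  m0: 0000-0 ←essential
  m2: 000-10,0000-0
  m6: 00-110,000-10
  m14: -01110,00-110
  m17: -10001 ←essential
  m24: 011-00 ←essential
  m28: -11100,011-00
  m31: 011111 ←essential
  m46: -01110,10111-
  m47: 10111- ←essential
  m49: -10001 ←essential
  m60: -11100 ←essential
Essential: -10001, -11100, 0000-0, 011-00, 011111, 10111-

YES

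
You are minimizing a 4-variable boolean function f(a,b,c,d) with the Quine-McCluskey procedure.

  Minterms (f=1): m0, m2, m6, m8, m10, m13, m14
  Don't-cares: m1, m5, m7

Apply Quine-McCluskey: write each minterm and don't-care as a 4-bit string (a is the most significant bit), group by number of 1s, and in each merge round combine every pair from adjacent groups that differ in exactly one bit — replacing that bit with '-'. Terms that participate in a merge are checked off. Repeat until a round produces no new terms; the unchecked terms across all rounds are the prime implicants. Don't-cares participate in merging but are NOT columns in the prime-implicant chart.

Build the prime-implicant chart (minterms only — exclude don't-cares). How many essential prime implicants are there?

[col 0] 0000*, 0001*, 0010*, 0101*, 0110*, 0111*, 1000*, 1010*, 1101*, 1110*
[col 1] -000*, -010*, -101, -110*, 0-01, 0-10*, 00-0*, 000-, 01-1, 011-, 1-10*, 10-0*
[col 2] --10, -0-0
Prime implicants: --10, -0-0, -101, 0-01, 000-, 01-1, 011-
PI chart (minterm → PIs covering it):
  0 | -0-0,000-
  2 | --10,-0-0
  6 | --10,011-
  8 | -0-0  (sole → essential)
  10 | --10,-0-0
  13 | -101  (sole → essential)
  14 | --10  (sole → essential)
Essential prime implicants: --10, -0-0, -101

3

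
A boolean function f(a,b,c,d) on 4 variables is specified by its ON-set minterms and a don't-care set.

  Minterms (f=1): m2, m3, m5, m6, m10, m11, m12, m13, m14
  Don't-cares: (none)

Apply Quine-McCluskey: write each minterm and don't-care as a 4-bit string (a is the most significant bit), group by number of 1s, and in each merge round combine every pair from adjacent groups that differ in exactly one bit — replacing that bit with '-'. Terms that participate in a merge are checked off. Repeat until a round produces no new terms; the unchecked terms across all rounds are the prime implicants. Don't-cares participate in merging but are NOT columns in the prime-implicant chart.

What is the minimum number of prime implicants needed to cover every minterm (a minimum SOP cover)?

size-2^0 implicants → 0010(✓)  0011(✓)  0101(✓)  0110(✓)  1010(✓)  1011(✓)  1100(✓)  1101(✓)  1110(✓)
size-2^1 implicants → -010(✓)  -011(✓)  -101  -110(✓)  0-10(✓)  001-(✓)  1-10(✓)  101-(✓)  11-0  110-
size-2^2 implicants → --10  -01-
Unchecked terms (primes): --10, -01-, -101, 11-0, 110-
Minterm coverage:
  m2 ⊆ --10,-01-
  m3 ⊆ -01- [E]
  m5 ⊆ -101 [E]
  m6 ⊆ --10 [E]
  m10 ⊆ --10,-01-
  m11 ⊆ -01- [E]
  m12 ⊆ 11-0,110-
  m13 ⊆ -101,110-
  m14 ⊆ --10,11-0
E = {--10, -01-, -101}
Petrick residual → 11-0
Cover = cd' + b'c + bc'd + abd'  |cover|=4

4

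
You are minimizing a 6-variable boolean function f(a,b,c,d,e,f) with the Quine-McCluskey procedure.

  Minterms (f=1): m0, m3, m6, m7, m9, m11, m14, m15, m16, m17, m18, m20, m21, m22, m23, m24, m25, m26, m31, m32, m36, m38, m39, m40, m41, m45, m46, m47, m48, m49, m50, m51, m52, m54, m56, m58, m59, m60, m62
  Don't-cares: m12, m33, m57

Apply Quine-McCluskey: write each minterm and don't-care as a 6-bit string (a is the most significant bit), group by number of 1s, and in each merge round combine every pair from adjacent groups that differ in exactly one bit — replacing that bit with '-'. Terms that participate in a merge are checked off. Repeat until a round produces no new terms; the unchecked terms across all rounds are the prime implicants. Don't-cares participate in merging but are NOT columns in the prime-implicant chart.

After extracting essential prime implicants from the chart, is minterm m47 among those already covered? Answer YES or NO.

YES

Round 0: 000000✓ 000011✓ 000110✓ 000111✓ 001001✓ 001011✓ 001100✓ 001110✓ 001111✓ 010000✓ 010001✓ 010010✓ 010100✓ 010101✓ 010110✓ 010111✓ 011000✓ 011001✓ 011010✓ 011111✓ 100000✓ 100001✓ 100100✓ 100110✓ 100111✓ 101000✓ 101001✓ 101101✓ 101110✓ 101111✓ 110000✓ 110001✓ 110010✓ 110011✓ 110100✓ 110110✓ 111000✓ 111001✓ 111010✓ 111011✓ 111100✓ 111110✓
Round 1: -00000✓ -00110✓ -00111✓ -01001✓ -01110✓ -01111✓ -10000✓ -10001✓ -10010✓ -10100✓ -10110✓ -11000✓ -11001✓ -11010✓ 0-0000✓ 0-0110✓ 0-0111✓ 0-1001✓ 0-1111✓ 00-011✓ 00-110✓ 00-111✓ 000-11✓ 00011-✓ 001-11✓ 0010-1 0011-0 00111-✓ 01-000✓ 01-001✓ 01-010✓ 01-111✓ 010-00✓ 010-01✓ 010-10✓ 0100-0✓ 01000-✓ 0101-0✓ 0101-1✓ 01010-✓ 01011-✓ 0110-0✓ 01100-✓ 1-0000✓ 1-0001✓ 1-0100✓ 1-0110✓ 1-1000✓ 1-1001✓ 1-1110✓ 10-000✓ 10-001✓ 10-110✓ 10-111✓ 100-00✓ 10000-✓ 1001-0✓ 10011-✓ 101-01 10100-✓ 1011-1 10111-✓ 11-000✓ 11-001✓ 11-010✓ 11-011✓ 11-100✓ 11-110✓ 110-00✓ 110-10✓ 1100-0✓ 1100-1✓ 11000-✓ 11001-✓ 1101-0✓ 111-00✓ 111-10✓ 1110-0✓ 1110-1✓ 11100-✓ 11101-✓ 1111-0✓
Round 2: --0000 --0110 --1001 -0-110✓ -0-111✓ -0011-✓ -0111-✓ -1-000✓ -1-001✓ -1-010✓ -10-00✓ -10-10✓ -100-0✓ -1000-✓ -101-0✓ -110-0✓ -1100-✓ 0--111 0-011- 00--11 00-11-✓ 01-0-0✓ 01-00-✓ 010--0✓ 010-0- 0101-- 1--000✓ 1--001✓ 1--110 1-0-00 1-000-✓ 1-01-0 1-100-✓ 10-00-✓ 10-11-✓ 11--00✓ 11--10✓ 11-0-0✓ 11-0-1✓ 11-00-✓ 11-01-✓ 11-1-0✓ 110--0✓ 1100--✓ 111--0✓ 1110--✓
Round 3: -0-11- -1-0-0 -1-00- -10--0 1--00- 11---0 11-0--
PIs = {--0000, --0110, --1001, -0-11-, -1-0-0, -1-00-, -10--0, 0--111, 0-011-, 00--11, 0010-1, 0011-0, 010-0-, 0101--, 1--00-, 1--110, 1-0-00, 1-01-0, 101-01, 1011-1, 11---0, 11-0--}
Coverage chart:
  m0: --0000 ←essential
  m3: 00--11 ←essential
  m6: --0110,-0-11-,0-011-
  m7: -0-11-,0--111,0-011-,00--11
  m9: --1001,0010-1
  m11: 00--11,0010-1
  m14: -0-11-,0011-0
  m15: -0-11-,0--111,00--11
  m16: --0000,-1-0-0,-1-00-,-10--0,010-0-
  m17: -1-00-,010-0-
  m18: -1-0-0,-10--0
  m20: -10--0,010-0-,0101--
  m21: 010-0-,0101--
  m22: --0110,-10--0,0-011-,0101--
  m23: 0--111,0-011-,0101--
  m24: -1-0-0,-1-00-
  m25: --1001,-1-00-
  m26: -1-0-0 ←essential
  m31: 0--111 ←essential
  m32: --0000,1--00-,1-0-00
  m36: 1-0-00,1-01-0
  m38: --0110,-0-11-,1--110,1-01-0
  m39: -0-11- ←essential
  m40: 1--00- ←essential
  m41: --1001,1--00-,101-01
  m45: 101-01,1011-1
  m46: -0-11-,1--110
  m47: -0-11-,1011-1
  m48: --0000,-1-0-0,-1-00-,-10--0,1--00-,1-0-00,11---0,11-0--
  m49: -1-00-,1--00-,11-0--
  m50: -1-0-0,-10--0,11---0,11-0--
  m51: 11-0-- ←essential
  m52: -10--0,1-0-00,1-01-0,11---0
  m54: --0110,-10--0,1--110,1-01-0,11---0
  m56: -1-0-0,-1-00-,1--00-,11---0,11-0--
  m58: -1-0-0,11---0,11-0--
  m59: 11-0-- ←essential
  m60: 11---0 ←essential
  m62: 1--110,11---0
Essential: --0000, -0-11-, -1-0-0, 0--111, 00--11, 1--00-, 11---0, 11-0--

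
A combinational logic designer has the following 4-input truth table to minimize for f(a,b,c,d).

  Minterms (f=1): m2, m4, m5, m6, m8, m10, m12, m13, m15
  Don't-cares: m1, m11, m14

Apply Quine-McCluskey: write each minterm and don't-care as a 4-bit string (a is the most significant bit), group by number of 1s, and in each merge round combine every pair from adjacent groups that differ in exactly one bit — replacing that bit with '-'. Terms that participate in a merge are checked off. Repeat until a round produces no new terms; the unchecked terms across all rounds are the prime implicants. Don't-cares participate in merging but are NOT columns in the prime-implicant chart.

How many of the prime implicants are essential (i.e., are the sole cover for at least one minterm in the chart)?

Round 0: 0001✓ 0010✓ 0100✓ 0101✓ 0110✓ 1000✓ 1010✓ 1011✓ 1100✓ 1101✓ 1110✓ 1111✓
Round 1: -010✓ -100✓ -101✓ -110✓ 0-01 0-10✓ 01-0✓ 010-✓ 1-00✓ 1-10✓ 1-11✓ 10-0✓ 101-✓ 11-0✓ 11-1✓ 110-✓ 111-✓
Round 2: --10 -1-0 -10- 1--0 1-1- 11--
PIs = {--10, -1-0, -10-, 0-01, 1--0, 1-1-, 11--}
Coverage chart:
  m2: --10 ←essential
  m4: -1-0,-10-
  m5: -10-,0-01
  m6: --10,-1-0
  m8: 1--0 ←essential
  m10: --10,1--0,1-1-
  m12: -1-0,-10-,1--0,11--
  m13: -10-,11--
  m15: 1-1-,11--
Essential: --10, 1--0

2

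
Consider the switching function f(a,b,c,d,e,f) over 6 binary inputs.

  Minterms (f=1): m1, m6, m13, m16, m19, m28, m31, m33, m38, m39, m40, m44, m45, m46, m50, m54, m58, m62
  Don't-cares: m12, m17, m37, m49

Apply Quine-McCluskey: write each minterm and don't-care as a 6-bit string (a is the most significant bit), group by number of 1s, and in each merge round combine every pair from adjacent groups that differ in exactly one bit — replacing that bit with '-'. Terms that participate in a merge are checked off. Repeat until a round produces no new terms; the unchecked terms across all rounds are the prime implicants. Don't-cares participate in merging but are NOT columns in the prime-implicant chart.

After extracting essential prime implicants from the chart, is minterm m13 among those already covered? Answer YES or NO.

size-2^0 implicants → 000001(✓)  000110(✓)  001100(✓)  001101(✓)  010000(✓)  010001(✓)  010011(✓)  011100(✓)  011111  100001(✓)  100101(✓)  100110(✓)  100111(✓)  101000(✓)  101100(✓)  101101(✓)  101110(✓)  110001(✓)  110010(✓)  110110(✓)  111010(✓)  111110(✓)
size-2^1 implicants → -00001(✓)  -00110  -01100(✓)  -01101(✓)  -10001(✓)  0-0001(✓)  0-1100  00110-(✓)  0100-1  01000-  1-0001(✓)  1-0110(✓)  1-1110(✓)  10-101  10-110(✓)  100-01  1001-1  10011-  101-00  1011-0  10110-(✓)  11-010(✓)  11-110(✓)  110-10(✓)  111-10(✓)
size-2^2 implicants → --0001  -0110-  1--110  11--10
Unchecked terms (primes): --0001, -00110, -0110-, 0-1100, 0100-1, 01000-, 011111, 1--110, 10-101, 100-01, 1001-1, 10011-, 101-00, 1011-0, 11--10
Minterm coverage:
  m1 ⊆ --0001 [E]
  m6 ⊆ -00110 [E]
  m13 ⊆ -0110- [E]
  m16 ⊆ 01000- [E]
  m19 ⊆ 0100-1 [E]
  m28 ⊆ 0-1100 [E]
  m31 ⊆ 011111 [E]
  m33 ⊆ --0001,100-01
  m38 ⊆ -00110,1--110,10011-
  m39 ⊆ 1001-1,10011-
  m40 ⊆ 101-00 [E]
  m44 ⊆ -0110-,101-00,1011-0
  m45 ⊆ -0110-,10-101
  m46 ⊆ 1--110,1011-0
  m50 ⊆ 11--10 [E]
  m54 ⊆ 1--110,11--10
  m58 ⊆ 11--10 [E]
  m62 ⊆ 1--110,11--10
E = {--0001, -00110, -0110-, 0-1100, 0100-1, 01000-, 011111, 101-00, 11--10}

YES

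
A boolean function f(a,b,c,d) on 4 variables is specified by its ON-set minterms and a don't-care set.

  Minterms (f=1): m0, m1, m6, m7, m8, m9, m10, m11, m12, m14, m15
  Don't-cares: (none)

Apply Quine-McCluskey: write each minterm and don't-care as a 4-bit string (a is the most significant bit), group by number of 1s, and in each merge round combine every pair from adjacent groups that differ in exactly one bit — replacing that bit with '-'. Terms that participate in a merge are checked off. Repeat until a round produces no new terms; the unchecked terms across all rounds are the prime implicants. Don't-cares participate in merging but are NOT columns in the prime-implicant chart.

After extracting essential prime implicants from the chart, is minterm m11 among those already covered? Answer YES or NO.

[col 0] 0000*, 0001*, 0110*, 0111*, 1000*, 1001*, 1010*, 1011*, 1100*, 1110*, 1111*
[col 1] -000*, -001*, -110*, -111*, 000-*, 011-*, 1-00*, 1-10*, 1-11*, 10-0*, 10-1*, 100-*, 101-*, 11-0*, 111-*
[col 2] -00-, -11-, 1--0, 1-1-, 10--
Prime implicants: -00-, -11-, 1--0, 1-1-, 10--
PI chart (minterm → PIs covering it):
  0 | -00-  (sole → essential)
  1 | -00-  (sole → essential)
  6 | -11-  (sole → essential)
  7 | -11-  (sole → essential)
  8 | -00-,1--0,10--
  9 | -00-,10--
  10 | 1--0,1-1-,10--
  11 | 1-1-,10--
  12 | 1--0  (sole → essential)
  14 | -11-,1--0,1-1-
  15 | -11-,1-1-
Essential prime implicants: -00-, -11-, 1--0

NO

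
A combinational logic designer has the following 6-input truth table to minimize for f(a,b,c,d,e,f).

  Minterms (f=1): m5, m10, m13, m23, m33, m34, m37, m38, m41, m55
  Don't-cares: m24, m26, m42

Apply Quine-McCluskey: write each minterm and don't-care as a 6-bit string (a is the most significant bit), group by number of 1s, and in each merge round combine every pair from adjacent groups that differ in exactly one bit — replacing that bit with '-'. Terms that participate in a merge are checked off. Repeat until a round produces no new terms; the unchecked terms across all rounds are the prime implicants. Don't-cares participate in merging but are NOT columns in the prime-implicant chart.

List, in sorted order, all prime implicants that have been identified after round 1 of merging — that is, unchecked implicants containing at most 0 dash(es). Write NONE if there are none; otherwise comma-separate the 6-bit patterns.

Round 0: 000101✓ 001010✓ 001101✓ 010111✓ 011000✓ 011010✓ 100001✓ 100010✓ 100101✓ 100110✓ 101001✓ 101010✓ 110111✓
Round 1: -00101 -01010 -10111 0-1010 00-101 0110-0 10-001 10-010 100-01 100-10
PIs = {-00101, -01010, -10111, 0-1010, 00-101, 0110-0, 10-001, 10-010, 100-01, 100-10}

NONE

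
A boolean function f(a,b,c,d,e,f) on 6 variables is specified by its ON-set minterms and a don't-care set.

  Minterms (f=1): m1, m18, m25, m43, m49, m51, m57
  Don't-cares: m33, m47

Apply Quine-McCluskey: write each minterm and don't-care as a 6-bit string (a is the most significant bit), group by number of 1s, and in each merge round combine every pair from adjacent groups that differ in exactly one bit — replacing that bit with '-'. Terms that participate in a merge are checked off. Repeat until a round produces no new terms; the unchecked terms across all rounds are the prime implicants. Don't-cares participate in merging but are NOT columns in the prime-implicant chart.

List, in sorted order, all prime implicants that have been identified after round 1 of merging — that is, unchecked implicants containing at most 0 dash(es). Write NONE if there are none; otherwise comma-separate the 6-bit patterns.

010010

size-2^0 implicants → 000001(✓)  010010  011001(✓)  100001(✓)  101011(✓)  101111(✓)  110001(✓)  110011(✓)  111001(✓)
size-2^1 implicants → -00001  -11001  1-0001  101-11  11-001  1100-1
Unchecked terms (primes): -00001, -11001, 010010, 1-0001, 101-11, 11-001, 1100-1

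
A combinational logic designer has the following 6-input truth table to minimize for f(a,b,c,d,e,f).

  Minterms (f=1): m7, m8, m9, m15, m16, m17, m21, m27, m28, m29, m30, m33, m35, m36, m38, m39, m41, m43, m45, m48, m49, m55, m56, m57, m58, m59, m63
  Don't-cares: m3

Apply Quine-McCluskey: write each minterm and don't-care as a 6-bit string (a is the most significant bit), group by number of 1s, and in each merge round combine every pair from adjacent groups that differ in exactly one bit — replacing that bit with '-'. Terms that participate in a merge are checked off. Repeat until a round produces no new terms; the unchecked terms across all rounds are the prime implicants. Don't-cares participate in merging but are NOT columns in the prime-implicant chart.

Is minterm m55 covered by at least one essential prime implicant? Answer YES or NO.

Round 0: 000011✓ 000111✓ 001000✓ 001001✓ 001111✓ 010000✓ 010001✓ 010101✓ 011011✓ 011100✓ 011101✓ 011110✓ 100001✓ 100011✓ 100100✓ 100110✓ 100111✓ 101001✓ 101011✓ 101101✓ 110000✓ 110001✓ 110111✓ 111000✓ 111001✓ 111010✓ 111011✓ 111111✓
Round 1: -00011✓ -00111✓ -01001 -10000✓ -10001✓ -11011 00-111 000-11✓ 00100- 01-101 010-01 01000-✓ 0111-0 01110- 1-0001✓ 1-0111 1-1001✓ 1-1011✓ 10-001✓ 10-011✓ 100-11✓ 1000-1✓ 1001-0 10011- 101-01 1010-1✓ 11-000✓ 11-001✓ 11-111 11000-✓ 111-11 1110-0✓ 1110-1✓ 11100-✓ 11101-✓
Round 2: -00-11 -1000- 1--001 1-10-1 10-0-1 11-00- 1110--
PIs = {-00-11, -01001, -1000-, -11011, 00-111, 00100-, 01-101, 010-01, 0111-0, 01110-, 1--001, 1-0111, 1-10-1, 10-0-1, 1001-0, 10011-, 101-01, 11-00-, 11-111, 111-11, 1110--}
Coverage chart:
  m7: -00-11,00-111
  m8: 00100- ←essential
  m9: -01001,00100-
  m15: 00-111 ←essential
  m16: -1000- ←essential
  m17: -1000-,010-01
  m21: 01-101,010-01
  m27: -11011 ←essential
  m28: 0111-0,01110-
  m29: 01-101,01110-
  m30: 0111-0 ←essential
  m33: 1--001,10-0-1
  m35: -00-11,10-0-1
  m36: 1001-0 ←essential
  m38: 1001-0,10011-
  m39: -00-11,1-0111,10011-
  m41: -01001,1--001,1-10-1,10-0-1,101-01
  m43: 1-10-1,10-0-1
  m45: 101-01 ←essential
  m48: -1000-,11-00-
  m49: -1000-,1--001,11-00-
  m55: 1-0111,11-111
  m56: 11-00-,1110--
  m57: 1--001,1-10-1,11-00-,1110--
  m58: 1110-- ←essential
  m59: -11011,1-10-1,111-11,1110--
  m63: 11-111,111-11
Essential: -1000-, -11011, 00-111, 00100-, 0111-0, 1001-0, 101-01, 1110--

NO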